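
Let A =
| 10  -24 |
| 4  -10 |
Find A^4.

[[16, 0], [0, 16]]

tr A = 0 and det A = -4, so the characteristic polynomial is λ² − (0)λ + (-4) with roots 2 and -2.
Eigenvectors give P = [[3, -2], [1, -1]] with P⁻¹ = [[1, -2], [1, -3]], and A = P·diag(2, -2)·P⁻¹.
Then A^4 = P·diag(16, 16)·P⁻¹ = [[48, -32], [16, -16]] · [[1, -2], [1, -3]] = [[16, 0], [0, 16]].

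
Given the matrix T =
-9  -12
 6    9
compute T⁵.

[[-729, -972], [486, 729]]

tr T = 0 and det T = -9, so the characteristic polynomial is λ² − (0)λ + (-9) with roots -3 and 3.
Eigenvectors give P = [[-2, -1], [1, 1]] with P⁻¹ = [[-1, -1], [1, 2]], and T = P·diag(-3, 3)·P⁻¹.
Then T⁵ = P·diag(-243, 243)·P⁻¹ = [[486, -243], [-243, 243]] · [[-1, -1], [1, 2]] = [[-729, -972], [486, 729]].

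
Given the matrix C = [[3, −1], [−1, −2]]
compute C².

[[10, −1], [−1, 5]]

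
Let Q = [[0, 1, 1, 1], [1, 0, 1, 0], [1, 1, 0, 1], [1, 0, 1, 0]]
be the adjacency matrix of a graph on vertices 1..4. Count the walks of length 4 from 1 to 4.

The number of length-4 walks from vertex 1 to vertex 4 is entry (1,4) of Q⁴, where Q is the adjacency matrix.
Q² = [[3, 1, 2, 1], [1, 2, 1, 2], [2, 1, 3, 1], [1, 2, 1, 2]]
Q³ = [[4, 5, 5, 5], [5, 2, 5, 2], [5, 5, 4, 5], [5, 2, 5, 2]]
Q⁴ = [[15, 9, 14, 9], [9, 10, 9, 10], [14, 9, 15, 9], [9, 10, 9, 10]]

9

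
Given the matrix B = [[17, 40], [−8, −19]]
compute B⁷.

tr B = −2 and det B = −3, so the characteristic polynomial is λ² − (−2)λ + (−3) with roots 1 and −3.
Eigenvectors give P = [[5, −2], [−2, 1]] with P⁻¹ = [[1, 2], [2, 5]], and B = P·diag(1, −3)·P⁻¹.
Then B⁷ = P·diag(1, −2187)·P⁻¹ = [[5, 4374], [−2, −2187]] · [[1, 2], [2, 5]] = [[8753, 21880], [−4376, −10939]].

[[8753, 21880], [−4376, −10939]]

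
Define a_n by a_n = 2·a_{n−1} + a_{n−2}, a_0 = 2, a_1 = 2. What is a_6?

198

With companion matrix B = [[2, 1], [1, 0]], [a_n, a_{n−1}]ᵀ = B·[a_{n−1}, a_{n−2}]ᵀ, so [a_6, a_5]ᵀ = B⁵·[a_1, a_0]ᵀ.
B⁵ = [[70, 29], [29, 12]], giving [a_6, a_5]ᵀ = [[198], [82]].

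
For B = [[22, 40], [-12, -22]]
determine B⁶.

[[64, 0], [0, 64]]

tr B = 0 and det B = -4, so the characteristic polynomial is λ² − (0)λ + (-4) with roots -2 and 2.
Eigenvectors give P = [[-5, -2], [3, 1]] with P⁻¹ = [[1, 2], [-3, -5]], and B = P·diag(-2, 2)·P⁻¹.
Then B⁶ = P·diag(64, 64)·P⁻¹ = [[-320, -128], [192, 64]] · [[1, 2], [-3, -5]] = [[64, 0], [0, 64]].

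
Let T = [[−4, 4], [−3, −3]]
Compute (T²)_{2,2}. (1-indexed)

−3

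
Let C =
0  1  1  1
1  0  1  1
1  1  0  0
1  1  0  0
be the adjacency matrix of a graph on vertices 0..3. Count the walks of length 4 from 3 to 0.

The number of length-4 walks from vertex 3 to vertex 0 is entry (3,0) of C⁴, where C is the adjacency matrix.
C² = [[3, 2, 1, 1], [2, 3, 1, 1], [1, 1, 2, 2], [1, 1, 2, 2]]
C³ = [[4, 5, 5, 5], [5, 4, 5, 5], [5, 5, 2, 2], [5, 5, 2, 2]]
C⁴ = [[15, 14, 9, 9], [14, 15, 9, 9], [9, 9, 10, 10], [9, 9, 10, 10]]

9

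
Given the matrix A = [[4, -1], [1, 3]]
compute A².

[[15, -7], [7, 8]]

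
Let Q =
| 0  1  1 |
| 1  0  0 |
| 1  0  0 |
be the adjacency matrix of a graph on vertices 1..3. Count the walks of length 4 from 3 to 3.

2

The number of length-4 walks from vertex 3 to vertex 3 is entry (3,3) of Q⁴, where Q is the adjacency matrix.
Q² = [[2, 0, 0], [0, 1, 1], [0, 1, 1]]
Q³ = [[0, 2, 2], [2, 0, 0], [2, 0, 0]]
Q⁴ = [[4, 0, 0], [0, 2, 2], [0, 2, 2]]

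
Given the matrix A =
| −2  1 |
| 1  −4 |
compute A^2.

[[5, −6], [−6, 17]]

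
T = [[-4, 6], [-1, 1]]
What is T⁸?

[[766, -1530], [255, -509]]

tr T = -3 and det T = 2, so the characteristic polynomial is λ² − (-3)λ + (2) with roots -2 and -1.
Eigenvectors give P = [[-3, -2], [-1, -1]] with P⁻¹ = [[-1, 2], [1, -3]], and T = P·diag(-2, -1)·P⁻¹.
Then T⁸ = P·diag(256, 1)·P⁻¹ = [[-768, -2], [-256, -1]] · [[-1, 2], [1, -3]] = [[766, -1530], [255, -509]].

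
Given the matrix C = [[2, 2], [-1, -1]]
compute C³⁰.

[[2, 2], [-1, -1]]

C² = C (a projection; rank 1, trace 1), so C³⁰ = C.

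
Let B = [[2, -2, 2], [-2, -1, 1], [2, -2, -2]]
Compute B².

[[12, -6, -2], [0, 3, -7], [4, 2, 6]]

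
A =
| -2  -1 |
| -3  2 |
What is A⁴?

A² = [[7, 0], [0, 7]]
A³ = [[-14, -7], [-21, 14]]
A⁴ = [[49, 0], [0, 49]]

[[49, 0], [0, 49]]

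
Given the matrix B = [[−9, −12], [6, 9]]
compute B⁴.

[[81, 0], [0, 81]]

tr B = 0 and det B = −9, so the characteristic polynomial is λ² − (0)λ + (−9) with roots 3 and −3.
Eigenvectors give P = [[−1, 2], [1, −1]] with P⁻¹ = [[1, 2], [1, 1]], and B = P·diag(3, −3)·P⁻¹.
Then B⁴ = P·diag(81, 81)·P⁻¹ = [[−81, 162], [81, −81]] · [[1, 2], [1, 1]] = [[81, 0], [0, 81]].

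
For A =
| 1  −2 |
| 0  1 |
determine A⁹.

[[1, −18], [0, 1]]

A = I + N where N = [[0, −2], [0, 0]] is strictly upper-triangular, so N² = 0.
(I + N)⁹ = I + 9·N = [[1, −18], [0, 1]].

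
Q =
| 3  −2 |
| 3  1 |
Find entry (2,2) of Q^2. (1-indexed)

−5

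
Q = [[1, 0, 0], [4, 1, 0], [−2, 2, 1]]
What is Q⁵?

Q = I + N where N = [[0, 0, 0], [4, 0, 0], [−2, 2, 0]] is strictly lower-triangular, so N³ = 0.
(I + N)⁵ = I + 5·N + 10·N² = [[1, 0, 0], [20, 1, 0], [70, 10, 1]].

[[1, 0, 0], [20, 1, 0], [70, 10, 1]]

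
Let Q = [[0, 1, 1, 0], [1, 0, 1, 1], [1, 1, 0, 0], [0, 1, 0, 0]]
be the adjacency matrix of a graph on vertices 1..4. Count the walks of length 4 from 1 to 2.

The number of length-4 walks from vertex 1 to vertex 2 is entry (1,2) of Q⁴, where Q is the adjacency matrix.
Q² = [[2, 1, 1, 1], [1, 3, 1, 0], [1, 1, 2, 1], [1, 0, 1, 1]]
Q³ = [[2, 4, 3, 1], [4, 2, 4, 3], [3, 4, 2, 1], [1, 3, 1, 0]]
Q⁴ = [[7, 6, 6, 4], [6, 11, 6, 2], [6, 6, 7, 4], [4, 2, 4, 3]]

6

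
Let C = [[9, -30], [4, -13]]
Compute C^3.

tr C = -4 and det C = 3, so the characteristic polynomial is λ² − (-4)λ + (3) with roots -3 and -1.
Eigenvectors give P = [[5, -3], [2, -1]] with P⁻¹ = [[-1, 3], [-2, 5]], and C = P·diag(-3, -1)·P⁻¹.
Then C^3 = P·diag(-27, -1)·P⁻¹ = [[-135, 3], [-54, 1]] · [[-1, 3], [-2, 5]] = [[129, -390], [52, -157]].

[[129, -390], [52, -157]]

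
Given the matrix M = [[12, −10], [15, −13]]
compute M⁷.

[[4758, −4630], [6945, −6817]]

tr M = −1 and det M = −6, so the characteristic polynomial is λ² − (−1)λ + (−6) with roots −3 and 2.
Eigenvectors give P = [[−2, −1], [−3, −1]] with P⁻¹ = [[1, −1], [−3, 2]], and M = P·diag(−3, 2)·P⁻¹.
Then M⁷ = P·diag(−2187, 128)·P⁻¹ = [[4374, −128], [6561, −128]] · [[1, −1], [−3, 2]] = [[4758, −4630], [6945, −6817]].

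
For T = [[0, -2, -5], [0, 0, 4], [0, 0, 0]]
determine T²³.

T is strictly triangular, hence nilpotent: T³ = 0, so T²³ = 0.

[[0, 0, 0], [0, 0, 0], [0, 0, 0]]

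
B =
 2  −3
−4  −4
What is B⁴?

[[304, 264], [352, 832]]

B² = [[16, 6], [8, 28]]
B³ = [[8, −72], [−96, −136]]
B⁴ = [[304, 264], [352, 832]]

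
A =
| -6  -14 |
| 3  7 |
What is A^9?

A² = A (a projection; rank 1, trace 1), so A^9 = A.

[[-6, -14], [3, 7]]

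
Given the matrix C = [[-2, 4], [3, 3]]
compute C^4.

[[268, 148], [111, 453]]

C^2 = [[16, 4], [3, 21]]
C^3 = [[-20, 76], [57, 75]]
C^4 = [[268, 148], [111, 453]]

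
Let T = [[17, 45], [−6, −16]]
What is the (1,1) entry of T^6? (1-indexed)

379

tr T = 1 and det T = −2, so the characteristic polynomial is λ² − (1)λ + (−2) with roots 2 and −1.
Eigenvectors give P = [[−3, −5], [1, 2]] with P⁻¹ = [[−2, −5], [1, 3]], and T = P·diag(2, −1)·P⁻¹.
Then T^6 = P·diag(64, 1)·P⁻¹ = [[−192, −5], [64, 2]] · [[−2, −5], [1, 3]] = [[379, 945], [−126, −314]].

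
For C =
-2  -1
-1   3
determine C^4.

C^2 = [[5, -1], [-1, 10]]
C^3 = [[-9, -8], [-8, 31]]
C^4 = [[26, -15], [-15, 101]]

[[26, -15], [-15, 101]]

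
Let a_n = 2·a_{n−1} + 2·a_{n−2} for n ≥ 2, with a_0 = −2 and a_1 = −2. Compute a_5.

With companion matrix T = [[2, 2], [1, 0]], [a_n, a_{n−1}]ᵀ = T·[a_{n−1}, a_{n−2}]ᵀ, so [a_5, a_4]ᵀ = T^4·[a_1, a_0]ᵀ.
T^4 = [[44, 32], [16, 12]], giving [a_5, a_4]ᵀ = [[−152], [−56]].

−152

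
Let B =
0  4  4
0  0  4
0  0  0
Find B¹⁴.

B is strictly triangular, hence nilpotent: B³ = 0, so B¹⁴ = 0.

[[0, 0, 0], [0, 0, 0], [0, 0, 0]]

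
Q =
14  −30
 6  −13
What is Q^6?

tr Q = 1 and det Q = −2, so the characteristic polynomial is λ² − (1)λ + (−2) with roots −1 and 2.
Eigenvectors give P = [[−2, 5], [−1, 2]] with P⁻¹ = [[2, −5], [1, −2]], and Q = P·diag(−1, 2)·P⁻¹.
Then Q^6 = P·diag(1, 64)·P⁻¹ = [[−2, 320], [−1, 128]] · [[2, −5], [1, −2]] = [[316, −630], [126, −251]].

[[316, −630], [126, −251]]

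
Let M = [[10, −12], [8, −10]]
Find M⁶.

tr M = 0 and det M = −4, so the characteristic polynomial is λ² − (0)λ + (−4) with roots 2 and −2.
Eigenvectors give P = [[3, −1], [2, −1]] with P⁻¹ = [[1, −1], [2, −3]], and M = P·diag(2, −2)·P⁻¹.
Then M⁶ = P·diag(64, 64)·P⁻¹ = [[192, −64], [128, −64]] · [[1, −1], [2, −3]] = [[64, 0], [0, 64]].

[[64, 0], [0, 64]]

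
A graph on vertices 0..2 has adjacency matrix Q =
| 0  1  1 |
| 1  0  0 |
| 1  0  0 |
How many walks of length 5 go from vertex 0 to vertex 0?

0

The number of length-5 walks from vertex 0 to vertex 0 is entry (0,0) of Q⁵, where Q is the adjacency matrix.
Q² = [[2, 0, 0], [0, 1, 1], [0, 1, 1]]
Q³ = [[0, 2, 2], [2, 0, 0], [2, 0, 0]]
Q⁴ = [[4, 0, 0], [0, 2, 2], [0, 2, 2]]
Q⁵ = [[0, 4, 4], [4, 0, 0], [4, 0, 0]]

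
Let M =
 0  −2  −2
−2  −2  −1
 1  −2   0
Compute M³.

[[−14, −24, −12], [−14, −38, −16], [−4, −12, −10]]

M² = [[2, 8, 2], [3, 10, 6], [4, 2, 0]]
M³ = [[−14, −24, −12], [−14, −38, −16], [−4, −12, −10]]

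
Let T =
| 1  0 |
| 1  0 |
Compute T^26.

T² = T (a projection; rank 1, trace 1), so T^26 = T.

[[1, 0], [1, 0]]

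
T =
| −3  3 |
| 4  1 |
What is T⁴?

T² = [[21, −6], [−8, 13]]
T³ = [[−87, 57], [76, −11]]
T⁴ = [[489, −204], [−272, 217]]

[[489, −204], [−272, 217]]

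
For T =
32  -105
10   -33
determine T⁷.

tr T = -1 and det T = -6, so the characteristic polynomial is λ² − (-1)λ + (-6) with roots -3 and 2.
Eigenvectors give P = [[3, 7], [1, 2]] with P⁻¹ = [[-2, 7], [1, -3]], and T = P·diag(-3, 2)·P⁻¹.
Then T⁷ = P·diag(-2187, 128)·P⁻¹ = [[-6561, 896], [-2187, 256]] · [[-2, 7], [1, -3]] = [[14018, -48615], [4630, -16077]].

[[14018, -48615], [4630, -16077]]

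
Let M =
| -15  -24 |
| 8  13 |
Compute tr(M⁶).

730

tr M = -2 and det M = -3, so the characteristic polynomial is λ² − (-2)λ + (-3) with roots 1 and -3.
Eigenvectors give P = [[-3, -2], [2, 1]] with P⁻¹ = [[1, 2], [-2, -3]], and M = P·diag(1, -3)·P⁻¹.
Then M⁶ = P·diag(1, 729)·P⁻¹ = [[-3, -1458], [2, 729]] · [[1, 2], [-2, -3]] = [[2913, 4368], [-1456, -2183]].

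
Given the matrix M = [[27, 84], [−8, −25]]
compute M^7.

[[15315, 45948], [−4376, −13129]]

tr M = 2 and det M = −3, so the characteristic polynomial is λ² − (2)λ + (−3) with roots −1 and 3.
Eigenvectors give P = [[3, −7], [−1, 2]] with P⁻¹ = [[−2, −7], [−1, −3]], and M = P·diag(−1, 3)·P⁻¹.
Then M^7 = P·diag(−1, 2187)·P⁻¹ = [[−3, −15309], [1, 4374]] · [[−2, −7], [−1, −3]] = [[15315, 45948], [−4376, −13129]].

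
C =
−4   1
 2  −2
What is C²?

[[18, −6], [−12, 6]]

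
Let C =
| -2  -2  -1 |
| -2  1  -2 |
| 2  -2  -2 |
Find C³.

[[-4, -24, -30], [-6, 5, -24], [24, -6, -4]]

C² = [[6, 4, 8], [-2, 9, 4], [-4, -2, 6]]
C³ = [[-4, -24, -30], [-6, 5, -24], [24, -6, -4]]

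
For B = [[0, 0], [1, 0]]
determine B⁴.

B² = [[0, 0], [0, 0]]
B³ = [[0, 0], [0, 0]]
B⁴ = [[0, 0], [0, 0]]

[[0, 0], [0, 0]]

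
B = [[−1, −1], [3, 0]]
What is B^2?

[[−2, 1], [−3, −3]]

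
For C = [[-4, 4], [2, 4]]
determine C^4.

[[576, 0], [0, 576]]

C^2 = [[24, 0], [0, 24]]
C^3 = [[-96, 96], [48, 96]]
C^4 = [[576, 0], [0, 576]]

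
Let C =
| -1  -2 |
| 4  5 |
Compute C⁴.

[[-79, -80], [160, 161]]

tr C = 4 and det C = 3, so the characteristic polynomial is λ² − (4)λ + (3) with roots 1 and 3.
Eigenvectors give P = [[-1, 1], [1, -2]] with P⁻¹ = [[-2, -1], [-1, -1]], and C = P·diag(1, 3)·P⁻¹.
Then C⁴ = P·diag(1, 81)·P⁻¹ = [[-1, 81], [1, -162]] · [[-2, -1], [-1, -1]] = [[-79, -80], [160, 161]].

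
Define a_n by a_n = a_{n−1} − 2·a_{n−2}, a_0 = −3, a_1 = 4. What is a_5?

−22

With companion matrix C = [[1, −2], [1, 0]], [a_n, a_{n−1}]ᵀ = C·[a_{n−1}, a_{n−2}]ᵀ, so [a_5, a_4]ᵀ = C⁴·[a_1, a_0]ᵀ.
C⁴ = [[−1, 6], [−3, 2]], giving [a_5, a_4]ᵀ = [[−22], [−18]].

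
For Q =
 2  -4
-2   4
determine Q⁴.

[[432, -864], [-432, 864]]

Q² = [[12, -24], [-12, 24]]
Q³ = [[72, -144], [-72, 144]]
Q⁴ = [[432, -864], [-432, 864]]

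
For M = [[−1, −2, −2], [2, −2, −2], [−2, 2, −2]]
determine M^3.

M^2 = [[1, 2, 10], [−2, −4, 4], [10, −4, 4]]
M^3 = [[−17, 14, −26], [−14, 20, 4], [−26, −4, −20]]

[[−17, 14, −26], [−14, 20, 4], [−26, −4, −20]]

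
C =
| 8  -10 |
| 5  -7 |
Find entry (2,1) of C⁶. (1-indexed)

tr C = 1 and det C = -6, so the characteristic polynomial is λ² − (1)λ + (-6) with roots -2 and 3.
Eigenvectors give P = [[1, -2], [1, -1]] with P⁻¹ = [[-1, 2], [-1, 1]], and C = P·diag(-2, 3)·P⁻¹.
Then C⁶ = P·diag(64, 729)·P⁻¹ = [[64, -1458], [64, -729]] · [[-1, 2], [-1, 1]] = [[1394, -1330], [665, -601]].

665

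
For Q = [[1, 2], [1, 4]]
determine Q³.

[[13, 46], [23, 82]]

Q² = [[3, 10], [5, 18]]
Q³ = [[13, 46], [23, 82]]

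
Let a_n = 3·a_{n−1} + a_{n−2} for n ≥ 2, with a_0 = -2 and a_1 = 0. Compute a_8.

-2378

With companion matrix M = [[3, 1], [1, 0]], [a_n, a_{n−1}]ᵀ = M·[a_{n−1}, a_{n−2}]ᵀ, so [a_8, a_7]ᵀ = M^7·[a_1, a_0]ᵀ.
M^7 = [[3927, 1189], [1189, 360]], giving [a_8, a_7]ᵀ = [[-2378], [-720]].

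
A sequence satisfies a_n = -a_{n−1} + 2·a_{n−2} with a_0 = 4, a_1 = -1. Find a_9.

With companion matrix A = [[-1, 2], [1, 0]], [a_n, a_{n−1}]ᵀ = A·[a_{n−1}, a_{n−2}]ᵀ, so [a_9, a_8]ᵀ = A⁸·[a_1, a_0]ᵀ.
A⁸ = [[171, -170], [-85, 86]], giving [a_9, a_8]ᵀ = [[-851], [429]].

-851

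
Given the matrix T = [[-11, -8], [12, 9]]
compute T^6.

tr T = -2 and det T = -3, so the characteristic polynomial is λ² − (-2)λ + (-3) with roots 1 and -3.
Eigenvectors give P = [[2, -1], [-3, 1]] with P⁻¹ = [[-1, -1], [-3, -2]], and T = P·diag(1, -3)·P⁻¹.
Then T^6 = P·diag(1, 729)·P⁻¹ = [[2, -729], [-3, 729]] · [[-1, -1], [-3, -2]] = [[2185, 1456], [-2184, -1455]].

[[2185, 1456], [-2184, -1455]]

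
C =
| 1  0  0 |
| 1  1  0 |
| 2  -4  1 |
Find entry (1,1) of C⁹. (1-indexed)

1

C = I + N where N = [[0, 0, 0], [1, 0, 0], [2, -4, 0]] is strictly lower-triangular, so N³ = 0.
(I + N)⁹ = I + 9·N + 36·N² = [[1, 0, 0], [9, 1, 0], [-126, -36, 1]].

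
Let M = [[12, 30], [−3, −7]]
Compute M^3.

tr M = 5 and det M = 6, so the characteristic polynomial is λ² − (5)λ + (6) with roots 3 and 2.
Eigenvectors give P = [[10, −3], [−3, 1]] with P⁻¹ = [[1, 3], [3, 10]], and M = P·diag(3, 2)·P⁻¹.
Then M^3 = P·diag(27, 8)·P⁻¹ = [[270, −24], [−81, 8]] · [[1, 3], [3, 10]] = [[198, 570], [−57, −163]].

[[198, 570], [−57, −163]]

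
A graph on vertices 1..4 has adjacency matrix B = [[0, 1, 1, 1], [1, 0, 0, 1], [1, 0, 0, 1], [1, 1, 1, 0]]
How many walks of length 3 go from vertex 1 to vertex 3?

The number of length-3 walks from vertex 1 to vertex 3 is entry (1,3) of B³, where B is the adjacency matrix.
B² = [[3, 1, 1, 2], [1, 2, 2, 1], [1, 2, 2, 1], [2, 1, 1, 3]]
B³ = [[4, 5, 5, 5], [5, 2, 2, 5], [5, 2, 2, 5], [5, 5, 5, 4]]

5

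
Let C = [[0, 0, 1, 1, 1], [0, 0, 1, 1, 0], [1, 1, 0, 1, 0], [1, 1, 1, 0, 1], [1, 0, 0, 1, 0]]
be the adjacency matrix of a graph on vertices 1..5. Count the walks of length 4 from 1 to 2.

The number of length-4 walks from vertex 1 to vertex 2 is entry (1,2) of C⁴, where C is the adjacency matrix.
C² = [[3, 2, 1, 2, 1], [2, 2, 1, 1, 1], [1, 1, 3, 2, 2], [2, 1, 2, 4, 1], [1, 1, 2, 1, 2]]
C³ = [[4, 3, 7, 7, 5], [3, 2, 5, 6, 3], [7, 5, 4, 7, 3], [7, 6, 7, 6, 6], [5, 3, 3, 6, 2]]
C⁴ = [[19, 14, 14, 19, 11], [14, 11, 11, 13, 9], [14, 11, 19, 19, 14], [19, 13, 19, 26, 13], [11, 9, 14, 13, 11]]

14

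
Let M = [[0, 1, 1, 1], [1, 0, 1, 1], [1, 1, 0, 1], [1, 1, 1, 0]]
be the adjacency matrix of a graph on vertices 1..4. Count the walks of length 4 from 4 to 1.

20

The number of length-4 walks from vertex 4 to vertex 1 is entry (4,1) of M⁴, where M is the adjacency matrix.
M² = [[3, 2, 2, 2], [2, 3, 2, 2], [2, 2, 3, 2], [2, 2, 2, 3]]
M³ = [[6, 7, 7, 7], [7, 6, 7, 7], [7, 7, 6, 7], [7, 7, 7, 6]]
M⁴ = [[21, 20, 20, 20], [20, 21, 20, 20], [20, 20, 21, 20], [20, 20, 20, 21]]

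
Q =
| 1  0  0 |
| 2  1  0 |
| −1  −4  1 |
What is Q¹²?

[[1, 0, 0], [24, 1, 0], [−540, −48, 1]]

Q = I + N where N = [[0, 0, 0], [2, 0, 0], [−1, −4, 0]] is strictly lower-triangular, so N³ = 0.
(I + N)¹² = I + 12·N + 66·N² = [[1, 0, 0], [24, 1, 0], [−540, −48, 1]].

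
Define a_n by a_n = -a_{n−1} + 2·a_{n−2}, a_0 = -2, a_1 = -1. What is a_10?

-343

With companion matrix B = [[-1, 2], [1, 0]], [a_n, a_{n−1}]ᵀ = B·[a_{n−1}, a_{n−2}]ᵀ, so [a_10, a_9]ᵀ = B^9·[a_1, a_0]ᵀ.
B^9 = [[-341, 342], [171, -170]], giving [a_10, a_9]ᵀ = [[-343], [169]].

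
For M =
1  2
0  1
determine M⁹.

M = I + N where N = [[0, 2], [0, 0]] is strictly upper-triangular, so N² = 0.
(I + N)⁹ = I + 9·N = [[1, 18], [0, 1]].

[[1, 18], [0, 1]]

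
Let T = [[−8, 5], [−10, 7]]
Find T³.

tr T = −1 and det T = −6, so the characteristic polynomial is λ² − (−1)λ + (−6) with roots −3 and 2.
Eigenvectors give P = [[1, −1], [1, −2]] with P⁻¹ = [[2, −1], [1, −1]], and T = P·diag(−3, 2)·P⁻¹.
Then T³ = P·diag(−27, 8)·P⁻¹ = [[−27, −8], [−27, −16]] · [[2, −1], [1, −1]] = [[−62, 35], [−70, 43]].

[[−62, 35], [−70, 43]]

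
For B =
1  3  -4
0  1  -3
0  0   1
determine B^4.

[[1, 12, -70], [0, 1, -12], [0, 0, 1]]

B = I + N where N = [[0, 3, -4], [0, 0, -3], [0, 0, 0]] is strictly upper-triangular, so N^3 = 0.
(I + N)^4 = I + 4·N + 6·N^2 = [[1, 12, -70], [0, 1, -12], [0, 0, 1]].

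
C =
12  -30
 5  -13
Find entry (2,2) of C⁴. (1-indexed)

tr C = -1 and det C = -6, so the characteristic polynomial is λ² − (-1)λ + (-6) with roots -3 and 2.
Eigenvectors give P = [[2, 3], [1, 1]] with P⁻¹ = [[-1, 3], [1, -2]], and C = P·diag(-3, 2)·P⁻¹.
Then C⁴ = P·diag(81, 16)·P⁻¹ = [[162, 48], [81, 16]] · [[-1, 3], [1, -2]] = [[-114, 390], [-65, 211]].

211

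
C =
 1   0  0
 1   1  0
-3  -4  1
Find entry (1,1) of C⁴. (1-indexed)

C = I + N where N = [[0, 0, 0], [1, 0, 0], [-3, -4, 0]] is strictly lower-triangular, so N³ = 0.
(I + N)⁴ = I + 4·N + 6·N² = [[1, 0, 0], [4, 1, 0], [-36, -16, 1]].

1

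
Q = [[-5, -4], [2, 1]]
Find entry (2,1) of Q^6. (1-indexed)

tr Q = -4 and det Q = 3, so the characteristic polynomial is λ² − (-4)λ + (3) with roots -3 and -1.
Eigenvectors give P = [[-2, -1], [1, 1]] with P⁻¹ = [[-1, -1], [1, 2]], and Q = P·diag(-3, -1)·P⁻¹.
Then Q^6 = P·diag(729, 1)·P⁻¹ = [[-1458, -1], [729, 1]] · [[-1, -1], [1, 2]] = [[1457, 1456], [-728, -727]].

-728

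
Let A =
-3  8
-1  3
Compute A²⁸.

A² = I (check: tr A = 0 and det A = -1), so A²⁸ = I since 28 is even.

[[1, 0], [0, 1]]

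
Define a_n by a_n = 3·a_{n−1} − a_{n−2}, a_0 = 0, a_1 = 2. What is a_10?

With companion matrix A = [[3, −1], [1, 0]], [a_n, a_{n−1}]ᵀ = A·[a_{n−1}, a_{n−2}]ᵀ, so [a_10, a_9]ᵀ = A⁹·[a_1, a_0]ᵀ.
A⁹ = [[6765, −2584], [2584, −987]], giving [a_10, a_9]ᵀ = [[13530], [5168]].

13530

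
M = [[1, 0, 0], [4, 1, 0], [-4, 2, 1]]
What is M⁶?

[[1, 0, 0], [24, 1, 0], [96, 12, 1]]

M = I + N where N = [[0, 0, 0], [4, 0, 0], [-4, 2, 0]] is strictly lower-triangular, so N³ = 0.
(I + N)⁶ = I + 6·N + 15·N² = [[1, 0, 0], [24, 1, 0], [96, 12, 1]].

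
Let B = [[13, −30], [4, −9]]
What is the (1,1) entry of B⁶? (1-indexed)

4369

tr B = 4 and det B = 3, so the characteristic polynomial is λ² − (4)λ + (3) with roots 1 and 3.
Eigenvectors give P = [[−5, 3], [−2, 1]] with P⁻¹ = [[1, −3], [2, −5]], and B = P·diag(1, 3)·P⁻¹.
Then B⁶ = P·diag(1, 729)·P⁻¹ = [[−5, 2187], [−2, 729]] · [[1, −3], [2, −5]] = [[4369, −10920], [1456, −3639]].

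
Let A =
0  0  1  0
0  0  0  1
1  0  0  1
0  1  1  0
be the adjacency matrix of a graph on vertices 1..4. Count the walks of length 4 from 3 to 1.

The number of length-4 walks from vertex 3 to vertex 1 is entry (3,1) of A⁴, where A is the adjacency matrix.
A² = [[1, 0, 0, 1], [0, 1, 1, 0], [0, 1, 2, 0], [1, 0, 0, 2]]
A³ = [[0, 1, 2, 0], [1, 0, 0, 2], [2, 0, 0, 3], [0, 2, 3, 0]]
A⁴ = [[2, 0, 0, 3], [0, 2, 3, 0], [0, 3, 5, 0], [3, 0, 0, 5]]

0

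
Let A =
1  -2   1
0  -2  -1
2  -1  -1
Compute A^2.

[[3, 1, 2], [-2, 5, 3], [0, -1, 4]]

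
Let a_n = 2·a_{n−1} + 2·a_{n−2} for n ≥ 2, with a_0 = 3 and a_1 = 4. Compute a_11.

With companion matrix M = [[2, 2], [1, 0]], [a_n, a_{n−1}]ᵀ = M·[a_{n−1}, a_{n−2}]ᵀ, so [a_11, a_10]ᵀ = M¹⁰·[a_1, a_0]ᵀ.
M¹⁰ = [[18272, 13376], [6688, 4896]], giving [a_11, a_10]ᵀ = [[113216], [41440]].

113216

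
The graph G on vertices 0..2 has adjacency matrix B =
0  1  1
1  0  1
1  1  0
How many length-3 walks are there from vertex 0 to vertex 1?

The number of length-3 walks from vertex 0 to vertex 1 is entry (0,1) of B^3, where B is the adjacency matrix.
B^2 = [[2, 1, 1], [1, 2, 1], [1, 1, 2]]
B^3 = [[2, 3, 3], [3, 2, 3], [3, 3, 2]]

3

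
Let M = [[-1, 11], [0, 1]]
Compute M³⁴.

[[1, 0], [0, 1]]

M² = I (check: tr M = 0 and det M = -1), so M³⁴ = I since 34 is even.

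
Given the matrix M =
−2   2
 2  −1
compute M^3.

[[−28, 22], [22, −17]]

M^2 = [[8, −6], [−6, 5]]
M^3 = [[−28, 22], [22, −17]]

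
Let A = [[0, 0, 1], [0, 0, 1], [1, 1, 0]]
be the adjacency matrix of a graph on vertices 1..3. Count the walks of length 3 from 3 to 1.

2

The number of length-3 walks from vertex 3 to vertex 1 is entry (3,1) of A³, where A is the adjacency matrix.
A² = [[1, 1, 0], [1, 1, 0], [0, 0, 2]]
A³ = [[0, 0, 2], [0, 0, 2], [2, 2, 0]]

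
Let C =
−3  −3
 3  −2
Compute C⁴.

C² = [[0, 15], [−15, −5]]
C³ = [[45, −30], [30, 55]]
C⁴ = [[−225, −75], [75, −200]]

[[−225, −75], [75, −200]]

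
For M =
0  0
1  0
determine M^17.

M is strictly triangular, hence nilpotent: M^2 = 0, so M^17 = 0.

[[0, 0], [0, 0]]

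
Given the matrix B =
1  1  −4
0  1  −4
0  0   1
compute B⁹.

B = I + N where N = [[0, 1, −4], [0, 0, −4], [0, 0, 0]] is strictly upper-triangular, so N³ = 0.
(I + N)⁹ = I + 9·N + 36·N² = [[1, 9, −180], [0, 1, −36], [0, 0, 1]].

[[1, 9, −180], [0, 1, −36], [0, 0, 1]]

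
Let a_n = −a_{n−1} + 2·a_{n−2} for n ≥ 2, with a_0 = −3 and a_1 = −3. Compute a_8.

With companion matrix Q = [[−1, 2], [1, 0]], [a_n, a_{n−1}]ᵀ = Q·[a_{n−1}, a_{n−2}]ᵀ, so [a_8, a_7]ᵀ = Q⁷·[a_1, a_0]ᵀ.
Q⁷ = [[−85, 86], [43, −42]], giving [a_8, a_7]ᵀ = [[−3], [−3]].

−3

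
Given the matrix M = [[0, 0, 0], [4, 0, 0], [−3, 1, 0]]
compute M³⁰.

[[0, 0, 0], [0, 0, 0], [0, 0, 0]]

M is strictly triangular, hence nilpotent: M³ = 0, so M³⁰ = 0.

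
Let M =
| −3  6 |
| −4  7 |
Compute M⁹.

tr M = 4 and det M = 3, so the characteristic polynomial is λ² − (4)λ + (3) with roots 1 and 3.
Eigenvectors give P = [[3, 1], [2, 1]] with P⁻¹ = [[1, −1], [−2, 3]], and M = P·diag(1, 3)·P⁻¹.
Then M⁹ = P·diag(1, 19683)·P⁻¹ = [[3, 19683], [2, 19683]] · [[1, −1], [−2, 3]] = [[−39363, 59046], [−39364, 59047]].

[[−39363, 59046], [−39364, 59047]]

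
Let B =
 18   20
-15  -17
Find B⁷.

tr B = 1 and det B = -6, so the characteristic polynomial is λ² − (1)λ + (-6) with roots -2 and 3.
Eigenvectors give P = [[-1, 4], [1, -3]] with P⁻¹ = [[3, 4], [1, 1]], and B = P·diag(-2, 3)·P⁻¹.
Then B⁷ = P·diag(-128, 2187)·P⁻¹ = [[128, 8748], [-128, -6561]] · [[3, 4], [1, 1]] = [[9132, 9260], [-6945, -7073]].

[[9132, 9260], [-6945, -7073]]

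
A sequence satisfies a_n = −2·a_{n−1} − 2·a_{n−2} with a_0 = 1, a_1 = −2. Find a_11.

0

With companion matrix M = [[−2, −2], [1, 0]], [a_n, a_{n−1}]ᵀ = M·[a_{n−1}, a_{n−2}]ᵀ, so [a_11, a_10]ᵀ = M^10·[a_1, a_0]ᵀ.
M^10 = [[32, 64], [−32, −32]], giving [a_11, a_10]ᵀ = [[0], [32]].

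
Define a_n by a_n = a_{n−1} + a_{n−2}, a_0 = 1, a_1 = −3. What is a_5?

With companion matrix T = [[1, 1], [1, 0]], [a_n, a_{n−1}]ᵀ = T·[a_{n−1}, a_{n−2}]ᵀ, so [a_5, a_4]ᵀ = T⁴·[a_1, a_0]ᵀ.
T⁴ = [[5, 3], [3, 2]], giving [a_5, a_4]ᵀ = [[−12], [−7]].

−12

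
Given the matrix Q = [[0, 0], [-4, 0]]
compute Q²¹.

Q is strictly triangular, hence nilpotent: Q² = 0, so Q²¹ = 0.

[[0, 0], [0, 0]]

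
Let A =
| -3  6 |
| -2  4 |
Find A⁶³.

[[-3, 6], [-2, 4]]

A² = A (a projection; rank 1, trace 1), so A⁶³ = A.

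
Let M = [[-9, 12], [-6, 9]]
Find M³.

tr M = 0 and det M = -9, so the characteristic polynomial is λ² − (0)λ + (-9) with roots 3 and -3.
Eigenvectors give P = [[-1, -2], [-1, -1]] with P⁻¹ = [[1, -2], [-1, 1]], and M = P·diag(3, -3)·P⁻¹.
Then M³ = P·diag(27, -27)·P⁻¹ = [[-27, 54], [-27, 27]] · [[1, -2], [-1, 1]] = [[-81, 108], [-54, 81]].

[[-81, 108], [-54, 81]]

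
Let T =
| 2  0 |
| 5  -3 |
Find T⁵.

tr T = -1 and det T = -6, so the characteristic polynomial is λ² − (-1)λ + (-6) with roots -3 and 2.
Eigenvectors give P = [[0, 1], [-1, 1]] with P⁻¹ = [[1, -1], [1, 0]], and T = P·diag(-3, 2)·P⁻¹.
Then T⁵ = P·diag(-243, 32)·P⁻¹ = [[0, 32], [243, 32]] · [[1, -1], [1, 0]] = [[32, 0], [275, -243]].

[[32, 0], [275, -243]]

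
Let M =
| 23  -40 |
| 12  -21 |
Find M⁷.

tr M = 2 and det M = -3, so the characteristic polynomial is λ² − (2)λ + (-3) with roots -1 and 3.
Eigenvectors give P = [[-5, 2], [-3, 1]] with P⁻¹ = [[1, -2], [3, -5]], and M = P·diag(-1, 3)·P⁻¹.
Then M⁷ = P·diag(-1, 2187)·P⁻¹ = [[5, 4374], [3, 2187]] · [[1, -2], [3, -5]] = [[13127, -21880], [6564, -10941]].

[[13127, -21880], [6564, -10941]]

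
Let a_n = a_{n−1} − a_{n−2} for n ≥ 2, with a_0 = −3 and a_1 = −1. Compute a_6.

With companion matrix M = [[1, −1], [1, 0]], [a_n, a_{n−1}]ᵀ = M·[a_{n−1}, a_{n−2}]ᵀ, so [a_6, a_5]ᵀ = M⁵·[a_1, a_0]ᵀ.
M⁵ = [[0, 1], [−1, 1]], giving [a_6, a_5]ᵀ = [[−3], [−2]].

−3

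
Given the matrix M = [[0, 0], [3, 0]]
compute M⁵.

[[0, 0], [0, 0]]

M is strictly triangular, hence nilpotent: M² = 0, so M⁵ = 0.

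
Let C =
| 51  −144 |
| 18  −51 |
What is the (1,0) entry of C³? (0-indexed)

tr C = 0 and det C = −9, so the characteristic polynomial is λ² − (0)λ + (−9) with roots 3 and −3.
Eigenvectors give P = [[3, −8], [1, −3]] with P⁻¹ = [[3, −8], [1, −3]], and C = P·diag(3, −3)·P⁻¹.
Then C³ = P·diag(27, −27)·P⁻¹ = [[81, 216], [27, 81]] · [[3, −8], [1, −3]] = [[459, −1296], [162, −459]].

162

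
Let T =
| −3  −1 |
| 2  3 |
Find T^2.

[[7, 0], [0, 7]]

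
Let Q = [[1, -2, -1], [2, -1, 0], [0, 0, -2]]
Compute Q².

[[-3, 0, 1], [0, -3, -2], [0, 0, 4]]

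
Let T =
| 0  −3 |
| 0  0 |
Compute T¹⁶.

T is strictly triangular, hence nilpotent: T² = 0, so T¹⁶ = 0.

[[0, 0], [0, 0]]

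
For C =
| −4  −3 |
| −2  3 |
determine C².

[[22, 3], [2, 15]]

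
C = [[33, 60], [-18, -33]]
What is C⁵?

tr C = 0 and det C = -9, so the characteristic polynomial is λ² − (0)λ + (-9) with roots 3 and -3.
Eigenvectors give P = [[-2, -5], [1, 3]] with P⁻¹ = [[-3, -5], [1, 2]], and C = P·diag(3, -3)·P⁻¹.
Then C⁵ = P·diag(243, -243)·P⁻¹ = [[-486, 1215], [243, -729]] · [[-3, -5], [1, 2]] = [[2673, 4860], [-1458, -2673]].

[[2673, 4860], [-1458, -2673]]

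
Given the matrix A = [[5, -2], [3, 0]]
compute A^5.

tr A = 5 and det A = 6, so the characteristic polynomial is λ² − (5)λ + (6) with roots 2 and 3.
Eigenvectors give P = [[2, -1], [3, -1]] with P⁻¹ = [[-1, 1], [-3, 2]], and A = P·diag(2, 3)·P⁻¹.
Then A^5 = P·diag(32, 243)·P⁻¹ = [[64, -243], [96, -243]] · [[-1, 1], [-3, 2]] = [[665, -422], [633, -390]].

[[665, -422], [633, -390]]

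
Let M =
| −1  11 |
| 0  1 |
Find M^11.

[[−1, 11], [0, 1]]

M² = I (check: tr M = 0 and det M = −1), so M^11 = M since 11 is odd.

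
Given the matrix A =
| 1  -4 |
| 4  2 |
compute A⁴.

[[81, 324], [-324, 0]]

A² = [[-15, -12], [12, -12]]
A³ = [[-63, 36], [-36, -72]]
A⁴ = [[81, 324], [-324, 0]]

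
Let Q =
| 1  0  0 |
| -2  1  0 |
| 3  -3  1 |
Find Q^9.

Q = I + N where N = [[0, 0, 0], [-2, 0, 0], [3, -3, 0]] is strictly lower-triangular, so N^3 = 0.
(I + N)^9 = I + 9·N + 36·N^2 = [[1, 0, 0], [-18, 1, 0], [243, -27, 1]].

[[1, 0, 0], [-18, 1, 0], [243, -27, 1]]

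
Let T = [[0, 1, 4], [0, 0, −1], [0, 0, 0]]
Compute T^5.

[[0, 0, 0], [0, 0, 0], [0, 0, 0]]

T is strictly triangular, hence nilpotent: T^3 = 0, so T^5 = 0.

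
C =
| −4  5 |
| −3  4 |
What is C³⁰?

[[1, 0], [0, 1]]

C² = I (check: tr C = 0 and det C = −1), so C³⁰ = I since 30 is even.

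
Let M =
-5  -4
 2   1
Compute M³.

[[-53, -52], [26, 25]]

tr M = -4 and det M = 3, so the characteristic polynomial is λ² − (-4)λ + (3) with roots -1 and -3.
Eigenvectors give P = [[1, -2], [-1, 1]] with P⁻¹ = [[-1, -2], [-1, -1]], and M = P·diag(-1, -3)·P⁻¹.
Then M³ = P·diag(-1, -27)·P⁻¹ = [[-1, 54], [1, -27]] · [[-1, -2], [-1, -1]] = [[-53, -52], [26, 25]].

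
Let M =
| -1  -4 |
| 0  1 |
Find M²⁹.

M² = I (check: tr M = 0 and det M = -1), so M²⁹ = M since 29 is odd.

[[-1, -4], [0, 1]]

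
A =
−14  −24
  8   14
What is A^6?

[[64, 0], [0, 64]]

tr A = 0 and det A = −4, so the characteristic polynomial is λ² − (0)λ + (−4) with roots 2 and −2.
Eigenvectors give P = [[−3, −2], [2, 1]] with P⁻¹ = [[1, 2], [−2, −3]], and A = P·diag(2, −2)·P⁻¹.
Then A^6 = P·diag(64, 64)·P⁻¹ = [[−192, −128], [128, 64]] · [[1, 2], [−2, −3]] = [[64, 0], [0, 64]].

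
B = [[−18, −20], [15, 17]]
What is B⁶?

[[2724, 2660], [−1995, −1931]]

tr B = −1 and det B = −6, so the characteristic polynomial is λ² − (−1)λ + (−6) with roots 2 and −3.
Eigenvectors give P = [[−1, 4], [1, −3]] with P⁻¹ = [[3, 4], [1, 1]], and B = P·diag(2, −3)·P⁻¹.
Then B⁶ = P·diag(64, 729)·P⁻¹ = [[−64, 2916], [64, −2187]] · [[3, 4], [1, 1]] = [[2724, 2660], [−1995, −1931]].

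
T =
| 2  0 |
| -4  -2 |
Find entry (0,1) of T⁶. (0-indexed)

tr T = 0 and det T = -4, so the characteristic polynomial is λ² − (0)λ + (-4) with roots 2 and -2.
Eigenvectors give P = [[-1, 0], [1, 1]] with P⁻¹ = [[-1, 0], [1, 1]], and T = P·diag(2, -2)·P⁻¹.
Then T⁶ = P·diag(64, 64)·P⁻¹ = [[-64, 0], [64, 64]] · [[-1, 0], [1, 1]] = [[64, 0], [0, 64]].

0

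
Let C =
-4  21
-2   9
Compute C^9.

tr C = 5 and det C = 6, so the characteristic polynomial is λ² − (5)λ + (6) with roots 3 and 2.
Eigenvectors give P = [[-3, -7], [-1, -2]] with P⁻¹ = [[2, -7], [-1, 3]], and C = P·diag(3, 2)·P⁻¹.
Then C^9 = P·diag(19683, 512)·P⁻¹ = [[-59049, -3584], [-19683, -1024]] · [[2, -7], [-1, 3]] = [[-114514, 402591], [-38342, 134709]].

[[-114514, 402591], [-38342, 134709]]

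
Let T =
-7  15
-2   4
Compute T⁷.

tr T = -3 and det T = 2, so the characteristic polynomial is λ² − (-3)λ + (2) with roots -2 and -1.
Eigenvectors give P = [[3, -5], [1, -2]] with P⁻¹ = [[2, -5], [1, -3]], and T = P·diag(-2, -1)·P⁻¹.
Then T⁷ = P·diag(-128, -1)·P⁻¹ = [[-384, 5], [-128, 2]] · [[2, -5], [1, -3]] = [[-763, 1905], [-254, 634]].

[[-763, 1905], [-254, 634]]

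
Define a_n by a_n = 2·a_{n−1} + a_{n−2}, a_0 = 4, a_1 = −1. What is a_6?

46

With companion matrix M = [[2, 1], [1, 0]], [a_n, a_{n−1}]ᵀ = M·[a_{n−1}, a_{n−2}]ᵀ, so [a_6, a_5]ᵀ = M⁵·[a_1, a_0]ᵀ.
M⁵ = [[70, 29], [29, 12]], giving [a_6, a_5]ᵀ = [[46], [19]].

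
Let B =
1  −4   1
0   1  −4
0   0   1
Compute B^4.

B = I + N where N = [[0, −4, 1], [0, 0, −4], [0, 0, 0]] is strictly upper-triangular, so N^3 = 0.
(I + N)^4 = I + 4·N + 6·N^2 = [[1, −16, 100], [0, 1, −16], [0, 0, 1]].

[[1, −16, 100], [0, 1, −16], [0, 0, 1]]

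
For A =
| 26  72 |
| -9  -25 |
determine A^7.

[[1160, 3096], [-387, -1033]]

tr A = 1 and det A = -2, so the characteristic polynomial is λ² − (1)λ + (-2) with roots -1 and 2.
Eigenvectors give P = [[8, 3], [-3, -1]] with P⁻¹ = [[-1, -3], [3, 8]], and A = P·diag(-1, 2)·P⁻¹.
Then A^7 = P·diag(-1, 128)·P⁻¹ = [[-8, 384], [3, -128]] · [[-1, -3], [3, 8]] = [[1160, 3096], [-387, -1033]].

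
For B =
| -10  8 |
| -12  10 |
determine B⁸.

[[256, 0], [0, 256]]

tr B = 0 and det B = -4, so the characteristic polynomial is λ² − (0)λ + (-4) with roots 2 and -2.
Eigenvectors give P = [[2, -1], [3, -1]] with P⁻¹ = [[-1, 1], [-3, 2]], and B = P·diag(2, -2)·P⁻¹.
Then B⁸ = P·diag(256, 256)·P⁻¹ = [[512, -256], [768, -256]] · [[-1, 1], [-3, 2]] = [[256, 0], [0, 256]].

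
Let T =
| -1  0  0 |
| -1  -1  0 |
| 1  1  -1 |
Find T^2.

[[1, 0, 0], [2, 1, 0], [-3, -2, 1]]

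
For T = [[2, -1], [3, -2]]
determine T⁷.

[[2, -1], [3, -2]]

T² = I (check: tr T = 0 and det T = -1), so T⁷ = T since 7 is odd.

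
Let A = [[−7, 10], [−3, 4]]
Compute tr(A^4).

tr A = −3 and det A = 2, so the characteristic polynomial is λ² − (−3)λ + (2) with roots −1 and −2.
Eigenvectors give P = [[5, 2], [3, 1]] with P⁻¹ = [[−1, 2], [3, −5]], and A = P·diag(−1, −2)·P⁻¹.
Then A^4 = P·diag(1, 16)·P⁻¹ = [[5, 32], [3, 16]] · [[−1, 2], [3, −5]] = [[91, −150], [45, −74]].

17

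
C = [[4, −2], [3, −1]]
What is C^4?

tr C = 3 and det C = 2, so the characteristic polynomial is λ² − (3)λ + (2) with roots 1 and 2.
Eigenvectors give P = [[−2, 1], [−3, 1]] with P⁻¹ = [[1, −1], [3, −2]], and C = P·diag(1, 2)·P⁻¹.
Then C^4 = P·diag(1, 16)·P⁻¹ = [[−2, 16], [−3, 16]] · [[1, −1], [3, −2]] = [[46, −30], [45, −29]].

[[46, −30], [45, −29]]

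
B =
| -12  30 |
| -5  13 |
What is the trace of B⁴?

97

tr B = 1 and det B = -6, so the characteristic polynomial is λ² − (1)λ + (-6) with roots -2 and 3.
Eigenvectors give P = [[3, 2], [1, 1]] with P⁻¹ = [[1, -2], [-1, 3]], and B = P·diag(-2, 3)·P⁻¹.
Then B⁴ = P·diag(16, 81)·P⁻¹ = [[48, 162], [16, 81]] · [[1, -2], [-1, 3]] = [[-114, 390], [-65, 211]].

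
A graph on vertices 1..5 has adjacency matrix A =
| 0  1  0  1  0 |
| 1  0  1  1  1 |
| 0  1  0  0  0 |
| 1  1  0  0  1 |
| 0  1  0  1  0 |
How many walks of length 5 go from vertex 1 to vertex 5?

20

The number of length-5 walks from vertex 1 to vertex 5 is entry (1,5) of A^5, where A is the adjacency matrix.
A^2 = [[2, 1, 1, 1, 2], [1, 4, 0, 2, 1], [1, 0, 1, 1, 1], [1, 2, 1, 3, 1], [2, 1, 1, 1, 2]]
A^3 = [[2, 6, 1, 5, 2], [6, 4, 4, 6, 6], [1, 4, 0, 2, 1], [5, 6, 2, 4, 5], [2, 6, 1, 5, 2]]
A^4 = [[11, 10, 6, 10, 11], [10, 22, 4, 16, 10], [6, 4, 4, 6, 6], [10, 16, 6, 16, 10], [11, 10, 6, 10, 11]]
A^5 = [[20, 38, 10, 32, 20], [38, 40, 22, 42, 38], [10, 22, 4, 16, 10], [32, 42, 16, 36, 32], [20, 38, 10, 32, 20]]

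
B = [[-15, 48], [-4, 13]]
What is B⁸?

[[26241, -78720], [6560, -19679]]

tr B = -2 and det B = -3, so the characteristic polynomial is λ² − (-2)λ + (-3) with roots 1 and -3.
Eigenvectors give P = [[3, 4], [1, 1]] with P⁻¹ = [[-1, 4], [1, -3]], and B = P·diag(1, -3)·P⁻¹.
Then B⁸ = P·diag(1, 6561)·P⁻¹ = [[3, 26244], [1, 6561]] · [[-1, 4], [1, -3]] = [[26241, -78720], [6560, -19679]].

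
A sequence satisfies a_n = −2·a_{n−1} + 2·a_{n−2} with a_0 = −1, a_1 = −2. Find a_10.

8480

With companion matrix Q = [[−2, 2], [1, 0]], [a_n, a_{n−1}]ᵀ = Q·[a_{n−1}, a_{n−2}]ᵀ, so [a_10, a_9]ᵀ = Q⁹·[a_1, a_0]ᵀ.
Q⁹ = [[−6688, 4896], [2448, −1792]], giving [a_10, a_9]ᵀ = [[8480], [−3104]].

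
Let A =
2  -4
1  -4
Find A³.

[[8, -32], [8, -40]]

A² = [[0, 8], [-2, 12]]
A³ = [[8, -32], [8, -40]]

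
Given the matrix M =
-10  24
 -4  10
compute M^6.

[[64, 0], [0, 64]]

tr M = 0 and det M = -4, so the characteristic polynomial is λ² − (0)λ + (-4) with roots -2 and 2.
Eigenvectors give P = [[-3, 2], [-1, 1]] with P⁻¹ = [[-1, 2], [-1, 3]], and M = P·diag(-2, 2)·P⁻¹.
Then M^6 = P·diag(64, 64)·P⁻¹ = [[-192, 128], [-64, 64]] · [[-1, 2], [-1, 3]] = [[64, 0], [0, 64]].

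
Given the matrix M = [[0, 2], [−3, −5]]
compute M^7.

tr M = −5 and det M = 6, so the characteristic polynomial is λ² − (−5)λ + (6) with roots −2 and −3.
Eigenvectors give P = [[−1, −2], [1, 3]] with P⁻¹ = [[−3, −2], [1, 1]], and M = P·diag(−2, −3)·P⁻¹.
Then M^7 = P·diag(−128, −2187)·P⁻¹ = [[128, 4374], [−128, −6561]] · [[−3, −2], [1, 1]] = [[3990, 4118], [−6177, −6305]].

[[3990, 4118], [−6177, −6305]]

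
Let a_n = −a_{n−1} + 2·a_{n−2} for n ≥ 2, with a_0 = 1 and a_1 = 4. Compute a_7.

With companion matrix Q = [[−1, 2], [1, 0]], [a_n, a_{n−1}]ᵀ = Q·[a_{n−1}, a_{n−2}]ᵀ, so [a_7, a_6]ᵀ = Q^6·[a_1, a_0]ᵀ.
Q^6 = [[43, −42], [−21, 22]], giving [a_7, a_6]ᵀ = [[130], [−62]].

130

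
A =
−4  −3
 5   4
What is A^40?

A² = I (check: tr A = 0 and det A = −1), so A^40 = I since 40 is even.

[[1, 0], [0, 1]]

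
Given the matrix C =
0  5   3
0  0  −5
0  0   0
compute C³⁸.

C is strictly triangular, hence nilpotent: C³ = 0, so C³⁸ = 0.

[[0, 0, 0], [0, 0, 0], [0, 0, 0]]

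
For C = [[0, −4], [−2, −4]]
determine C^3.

[[−32, −96], [−48, −128]]

C^2 = [[8, 16], [8, 24]]
C^3 = [[−32, −96], [−48, −128]]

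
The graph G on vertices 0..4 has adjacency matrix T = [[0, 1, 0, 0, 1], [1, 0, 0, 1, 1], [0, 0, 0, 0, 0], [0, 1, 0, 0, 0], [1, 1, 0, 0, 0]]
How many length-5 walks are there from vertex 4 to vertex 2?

The number of length-5 walks from vertex 4 to vertex 2 is entry (4,2) of T⁵, where T is the adjacency matrix.
T² = [[2, 1, 0, 1, 1], [1, 3, 0, 0, 1], [0, 0, 0, 0, 0], [1, 0, 0, 1, 1], [1, 1, 0, 1, 2]]
T³ = [[2, 4, 0, 1, 3], [4, 2, 0, 3, 4], [0, 0, 0, 0, 0], [1, 3, 0, 0, 1], [3, 4, 0, 1, 2]]
T⁴ = [[7, 6, 0, 4, 6], [6, 11, 0, 2, 6], [0, 0, 0, 0, 0], [4, 2, 0, 3, 4], [6, 6, 0, 4, 7]]
T⁵ = [[12, 17, 0, 6, 13], [17, 14, 0, 11, 17], [0, 0, 0, 0, 0], [6, 11, 0, 2, 6], [13, 17, 0, 6, 12]]

0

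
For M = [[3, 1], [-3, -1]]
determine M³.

M² = [[6, 2], [-6, -2]]
M³ = [[12, 4], [-12, -4]]

[[12, 4], [-12, -4]]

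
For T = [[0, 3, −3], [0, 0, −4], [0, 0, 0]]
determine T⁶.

T is strictly triangular, hence nilpotent: T³ = 0, so T⁶ = 0.

[[0, 0, 0], [0, 0, 0], [0, 0, 0]]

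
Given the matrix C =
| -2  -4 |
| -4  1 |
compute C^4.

C^2 = [[20, 4], [4, 17]]
C^3 = [[-56, -76], [-76, 1]]
C^4 = [[416, 148], [148, 305]]

[[416, 148], [148, 305]]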